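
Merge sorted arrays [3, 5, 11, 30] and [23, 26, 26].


Compare heads, take smaller each step.
Merged: [3, 5, 11, 23, 26, 26, 30]


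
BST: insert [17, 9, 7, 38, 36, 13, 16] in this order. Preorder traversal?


Root = 17; build tree by BST insertion.
Preorder traversal: [17, 9, 7, 13, 16, 38, 36]


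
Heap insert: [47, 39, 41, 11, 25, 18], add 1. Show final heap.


Append 1: [47, 39, 41, 11, 25, 18, 1]
Bubble up: no swaps needed
Result: [47, 39, 41, 11, 25, 18, 1]


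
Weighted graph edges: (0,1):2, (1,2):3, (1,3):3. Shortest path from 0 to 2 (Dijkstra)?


Dijkstra from 0:
Distances: {0: 0, 1: 2, 2: 5, 3: 5}
Shortest distance to 2 = 5, path = [0, 1, 2]


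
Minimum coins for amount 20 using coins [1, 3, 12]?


dp[0]=0; dp[i]=1+min(dp[i-c] for c in coins)
...dp[15]=2, dp[16]=3, dp[17]=4, dp[18]=3, dp[19]=4, dp[20]=5
Minimum coins for 20 = 5


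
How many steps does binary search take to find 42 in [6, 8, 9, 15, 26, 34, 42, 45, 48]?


Search for 42:
[0,8] mid=4 arr[4]=26
[5,8] mid=6 arr[6]=42
Total: 2 comparisons


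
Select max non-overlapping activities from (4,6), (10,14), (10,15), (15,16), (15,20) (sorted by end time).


Greedy: pick earliest-ending, then skip overlaps.
Selected (3 activities): [(4, 6), (10, 14), (15, 16)]


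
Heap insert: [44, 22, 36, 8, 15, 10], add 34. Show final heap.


Append 34: [44, 22, 36, 8, 15, 10, 34]
Bubble up: no swaps needed
Result: [44, 22, 36, 8, 15, 10, 34]


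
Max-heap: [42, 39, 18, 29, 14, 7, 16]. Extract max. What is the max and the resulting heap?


Max = 42
Replace root with last, heapify down
Resulting heap: [39, 29, 18, 16, 14, 7]


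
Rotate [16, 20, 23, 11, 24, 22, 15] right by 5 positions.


Right rotate by 5: [23, 11, 24, 22, 15, 16, 20]


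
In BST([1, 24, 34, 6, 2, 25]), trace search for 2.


BST root = 1
Search for 2: compare at each node
Path: [1, 24, 6, 2]


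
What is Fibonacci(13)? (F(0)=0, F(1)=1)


F(n)=F(n-1)+F(n-2)
...F(11)=89, F(12)=144, F(13)=233


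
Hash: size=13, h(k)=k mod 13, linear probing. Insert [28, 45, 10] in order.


Insertions: 28->slot 2; 45->slot 6; 10->slot 10
Table: [None, None, 28, None, None, None, 45, None, None, None, 10, None, None]


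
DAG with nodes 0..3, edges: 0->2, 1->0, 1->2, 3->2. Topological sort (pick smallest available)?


Kahn's algorithm, process smallest node first
Order: [1, 0, 3, 2]


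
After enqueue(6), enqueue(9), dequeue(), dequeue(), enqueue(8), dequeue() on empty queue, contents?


enqueue(6) -> [6]
enqueue(9) -> [6, 9]
dequeue() returns 6 -> [9]
dequeue() returns 9 -> []
enqueue(8) -> [8]
dequeue() returns 8 -> []
Final queue (front to back): []


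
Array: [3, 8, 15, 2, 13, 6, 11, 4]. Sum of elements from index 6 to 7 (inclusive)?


Prefix sums: [0, 3, 11, 26, 28, 41, 47, 58, 62]
Sum[6..7] = prefix[8] - prefix[6] = 62 - 47 = 15


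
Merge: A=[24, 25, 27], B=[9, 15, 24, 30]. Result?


Compare heads, take smaller each step.
Merged: [9, 15, 24, 24, 25, 27, 30]


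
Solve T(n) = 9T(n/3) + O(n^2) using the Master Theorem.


a=9, b=3, c=2. log_3(9)=2 = c=2. Case 2: O(n^c log n) = O(n^2 log n)
Complexity: O(n^2 log n)


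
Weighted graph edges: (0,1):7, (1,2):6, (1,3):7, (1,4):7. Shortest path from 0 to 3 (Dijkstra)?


Dijkstra from 0:
Distances: {0: 0, 1: 7, 2: 13, 3: 14, 4: 14}
Shortest distance to 3 = 14, path = [0, 1, 3]


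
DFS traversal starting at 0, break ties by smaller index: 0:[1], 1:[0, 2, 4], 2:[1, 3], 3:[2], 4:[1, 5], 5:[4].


DFS stack-based: start with [0]
Visit order: [0, 1, 2, 3, 4, 5]


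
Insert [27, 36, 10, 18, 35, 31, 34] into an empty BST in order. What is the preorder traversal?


Root = 27; build tree by BST insertion.
Preorder traversal: [27, 10, 18, 36, 35, 31, 34]


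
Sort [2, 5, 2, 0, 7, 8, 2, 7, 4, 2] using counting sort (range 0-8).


Count array: [1, 0, 4, 0, 1, 1, 0, 2, 1]
Reconstruct: [0, 2, 2, 2, 2, 4, 5, 7, 7, 8]


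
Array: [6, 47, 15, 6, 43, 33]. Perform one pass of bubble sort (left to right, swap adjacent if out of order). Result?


After one pass: [6, 15, 6, 43, 33, 47]


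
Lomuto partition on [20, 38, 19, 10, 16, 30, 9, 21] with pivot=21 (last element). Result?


Elements <= 21 go left of pivot.
Result: [20, 19, 10, 16, 9, 21, 38, 30], pivot at index 5


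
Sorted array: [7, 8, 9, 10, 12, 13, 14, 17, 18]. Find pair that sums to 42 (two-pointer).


Two pointers: lo=0, hi=8
No pair sums to 42


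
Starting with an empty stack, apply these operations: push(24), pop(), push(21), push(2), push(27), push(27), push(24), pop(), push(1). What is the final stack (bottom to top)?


push(24) -> [24]
pop() returns 24 -> []
push(21) -> [21]
push(2) -> [21, 2]
push(27) -> [21, 2, 27]
push(27) -> [21, 2, 27, 27]
push(24) -> [21, 2, 27, 27, 24]
pop() returns 24 -> [21, 2, 27, 27]
push(1) -> [21, 2, 27, 27, 1]
Final stack (bottom to top): [21, 2, 27, 27, 1]


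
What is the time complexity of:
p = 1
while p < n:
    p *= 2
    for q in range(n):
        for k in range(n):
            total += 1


Per nesting level: O(log n) * O(n) * O(n) = O(n^2 log n)
Complexity: O(n^2 log n)


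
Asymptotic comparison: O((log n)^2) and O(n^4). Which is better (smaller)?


polylogarithmic grows slower than quartic
O((log n)^2) is asymptotically smaller; O(n^4) grows faster


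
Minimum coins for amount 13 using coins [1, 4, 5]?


dp[0]=0; dp[i]=1+min(dp[i-c] for c in coins)
...dp[8]=2, dp[9]=2, dp[10]=2, dp[11]=3, dp[12]=3, dp[13]=3
Minimum coins for 13 = 3


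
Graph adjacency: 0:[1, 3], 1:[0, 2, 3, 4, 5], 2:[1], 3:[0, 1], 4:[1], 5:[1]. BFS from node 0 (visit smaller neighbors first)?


BFS queue: start with [0]
Visit order: [0, 1, 3, 2, 4, 5]


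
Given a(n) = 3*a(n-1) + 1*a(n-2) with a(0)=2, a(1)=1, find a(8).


Build bottom-up:
...a(6)=578, a(7)=1909, a(8)=3*1909+1*578=6305


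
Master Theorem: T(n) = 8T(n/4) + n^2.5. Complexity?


a=8, b=4, c=2.5. log_4(8)=1.5 < c=2.5. Case 3: O(n^c) = O(n^2.500)
Complexity: O(n^2.500)


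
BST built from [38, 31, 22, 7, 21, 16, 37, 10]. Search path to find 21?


BST root = 38
Search for 21: compare at each node
Path: [38, 31, 22, 7, 21]


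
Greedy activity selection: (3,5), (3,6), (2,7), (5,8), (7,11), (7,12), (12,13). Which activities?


Greedy: pick earliest-ending, then skip overlaps.
Selected (3 activities): [(3, 5), (5, 8), (12, 13)]


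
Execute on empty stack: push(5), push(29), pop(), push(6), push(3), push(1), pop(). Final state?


push(5) -> [5]
push(29) -> [5, 29]
pop() returns 29 -> [5]
push(6) -> [5, 6]
push(3) -> [5, 6, 3]
push(1) -> [5, 6, 3, 1]
pop() returns 1 -> [5, 6, 3]
Final stack (bottom to top): [5, 6, 3]


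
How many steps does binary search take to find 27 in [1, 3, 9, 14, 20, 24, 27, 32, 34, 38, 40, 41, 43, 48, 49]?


Search for 27:
[0,14] mid=7 arr[7]=32
[0,6] mid=3 arr[3]=14
[4,6] mid=5 arr[5]=24
[6,6] mid=6 arr[6]=27
Total: 4 comparisons


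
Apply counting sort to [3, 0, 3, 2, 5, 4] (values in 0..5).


Count array: [1, 0, 1, 2, 1, 1]
Reconstruct: [0, 2, 3, 3, 4, 5]


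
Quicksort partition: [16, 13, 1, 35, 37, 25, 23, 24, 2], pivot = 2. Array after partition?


Elements <= 2 go left of pivot.
Result: [1, 2, 16, 35, 37, 25, 23, 24, 13], pivot at index 1


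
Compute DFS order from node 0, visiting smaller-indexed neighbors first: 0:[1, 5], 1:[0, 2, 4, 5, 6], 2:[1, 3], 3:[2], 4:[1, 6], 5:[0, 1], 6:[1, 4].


DFS stack-based: start with [0]
Visit order: [0, 1, 2, 3, 4, 6, 5]


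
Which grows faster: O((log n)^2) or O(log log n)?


double-logarithmic grows slower than polylogarithmic
O(log log n) is asymptotically smaller; O((log n)^2) grows faster


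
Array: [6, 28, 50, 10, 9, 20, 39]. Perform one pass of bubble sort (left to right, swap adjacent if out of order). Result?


After one pass: [6, 28, 10, 9, 20, 39, 50]


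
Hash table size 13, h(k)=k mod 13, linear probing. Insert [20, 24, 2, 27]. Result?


Insertions: 20->slot 7; 24->slot 11; 2->slot 2; 27->slot 1
Table: [None, 27, 2, None, None, None, None, 20, None, None, None, 24, None]


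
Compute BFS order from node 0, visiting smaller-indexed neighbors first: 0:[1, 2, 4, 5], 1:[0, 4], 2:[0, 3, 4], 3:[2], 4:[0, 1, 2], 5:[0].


BFS queue: start with [0]
Visit order: [0, 1, 2, 4, 5, 3]


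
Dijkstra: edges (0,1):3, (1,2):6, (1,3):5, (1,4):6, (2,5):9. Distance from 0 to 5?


Dijkstra from 0:
Distances: {0: 0, 1: 3, 2: 9, 3: 8, 4: 9, 5: 18}
Shortest distance to 5 = 18, path = [0, 1, 2, 5]


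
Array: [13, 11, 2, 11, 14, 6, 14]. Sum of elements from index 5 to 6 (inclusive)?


Prefix sums: [0, 13, 24, 26, 37, 51, 57, 71]
Sum[5..6] = prefix[7] - prefix[5] = 71 - 51 = 20


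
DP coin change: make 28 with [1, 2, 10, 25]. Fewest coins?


dp[0]=0; dp[i]=1+min(dp[i-c] for c in coins)
...dp[23]=4, dp[24]=4, dp[25]=1, dp[26]=2, dp[27]=2, dp[28]=3
Minimum coins for 28 = 3


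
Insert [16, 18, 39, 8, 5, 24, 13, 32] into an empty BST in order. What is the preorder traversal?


Root = 16; build tree by BST insertion.
Preorder traversal: [16, 8, 5, 13, 18, 39, 24, 32]


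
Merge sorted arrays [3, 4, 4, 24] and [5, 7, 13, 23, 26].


Compare heads, take smaller each step.
Merged: [3, 4, 4, 5, 7, 13, 23, 24, 26]


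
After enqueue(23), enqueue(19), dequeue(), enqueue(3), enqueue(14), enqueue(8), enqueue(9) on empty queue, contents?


enqueue(23) -> [23]
enqueue(19) -> [23, 19]
dequeue() returns 23 -> [19]
enqueue(3) -> [19, 3]
enqueue(14) -> [19, 3, 14]
enqueue(8) -> [19, 3, 14, 8]
enqueue(9) -> [19, 3, 14, 8, 9]
Final queue (front to back): [19, 3, 14, 8, 9]


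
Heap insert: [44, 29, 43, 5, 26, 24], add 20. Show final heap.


Append 20: [44, 29, 43, 5, 26, 24, 20]
Bubble up: no swaps needed
Result: [44, 29, 43, 5, 26, 24, 20]


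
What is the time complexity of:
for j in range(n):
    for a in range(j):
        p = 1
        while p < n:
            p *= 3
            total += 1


Per nesting level: O(n) * O(n) [triangular over j] * O(log n) = O(n^2 log n)
Complexity: O(n^2 log n)


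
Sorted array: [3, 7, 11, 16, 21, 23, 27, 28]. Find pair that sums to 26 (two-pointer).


Two pointers: lo=0, hi=7
Found pair: (3, 23) summing to 26


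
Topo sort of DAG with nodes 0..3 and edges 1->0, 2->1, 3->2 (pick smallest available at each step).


Kahn's algorithm, process smallest node first
Order: [3, 2, 1, 0]


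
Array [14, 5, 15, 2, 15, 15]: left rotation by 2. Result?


Left rotate by 2: [15, 2, 15, 15, 14, 5]


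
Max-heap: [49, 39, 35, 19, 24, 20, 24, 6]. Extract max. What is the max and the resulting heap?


Max = 49
Replace root with last, heapify down
Resulting heap: [39, 24, 35, 19, 6, 20, 24]


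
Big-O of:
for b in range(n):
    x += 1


Per nesting level: O(n) = O(n)
Complexity: O(n)


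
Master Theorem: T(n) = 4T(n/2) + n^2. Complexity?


a=4, b=2, c=2. log_2(4)=2 = c=2. Case 2: O(n^c log n) = O(n^2 log n)
Complexity: O(n^2 log n)


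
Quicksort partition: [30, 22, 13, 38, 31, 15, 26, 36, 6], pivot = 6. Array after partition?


Elements <= 6 go left of pivot.
Result: [6, 22, 13, 38, 31, 15, 26, 36, 30], pivot at index 0


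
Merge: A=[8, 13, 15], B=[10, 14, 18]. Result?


Compare heads, take smaller each step.
Merged: [8, 10, 13, 14, 15, 18]


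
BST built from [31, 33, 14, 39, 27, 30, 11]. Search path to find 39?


BST root = 31
Search for 39: compare at each node
Path: [31, 33, 39]


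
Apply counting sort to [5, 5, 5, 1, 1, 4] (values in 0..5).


Count array: [0, 2, 0, 0, 1, 3]
Reconstruct: [1, 1, 4, 5, 5, 5]


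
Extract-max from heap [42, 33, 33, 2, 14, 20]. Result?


Max = 42
Replace root with last, heapify down
Resulting heap: [33, 20, 33, 2, 14]


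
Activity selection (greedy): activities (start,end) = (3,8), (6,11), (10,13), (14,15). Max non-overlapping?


Greedy: pick earliest-ending, then skip overlaps.
Selected (3 activities): [(3, 8), (10, 13), (14, 15)]


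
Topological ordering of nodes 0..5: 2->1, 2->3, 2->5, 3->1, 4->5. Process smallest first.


Kahn's algorithm, process smallest node first
Order: [0, 2, 3, 1, 4, 5]


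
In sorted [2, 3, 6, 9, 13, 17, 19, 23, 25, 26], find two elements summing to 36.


Two pointers: lo=0, hi=9
Found pair: (13, 23) summing to 36


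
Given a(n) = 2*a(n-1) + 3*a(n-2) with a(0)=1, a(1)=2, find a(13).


Build bottom-up:
...a(11)=132860, a(12)=398581, a(13)=2*398581+3*132860=1195742


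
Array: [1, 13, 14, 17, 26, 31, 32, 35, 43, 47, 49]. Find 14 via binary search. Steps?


Search for 14:
[0,10] mid=5 arr[5]=31
[0,4] mid=2 arr[2]=14
Total: 2 comparisons


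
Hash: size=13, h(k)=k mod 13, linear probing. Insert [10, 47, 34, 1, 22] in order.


Insertions: 10->slot 10; 47->slot 8; 34->slot 9; 1->slot 1; 22->slot 11
Table: [None, 1, None, None, None, None, None, None, 47, 34, 10, 22, None]


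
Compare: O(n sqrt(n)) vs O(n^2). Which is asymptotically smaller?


n^1.5 grows slower than quadratic
O(n sqrt(n)) is asymptotically smaller; O(n^2) grows faster


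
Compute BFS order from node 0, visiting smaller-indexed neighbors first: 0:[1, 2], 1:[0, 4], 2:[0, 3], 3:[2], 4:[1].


BFS queue: start with [0]
Visit order: [0, 1, 2, 4, 3]


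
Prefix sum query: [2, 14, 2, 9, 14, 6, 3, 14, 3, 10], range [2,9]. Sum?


Prefix sums: [0, 2, 16, 18, 27, 41, 47, 50, 64, 67, 77]
Sum[2..9] = prefix[10] - prefix[2] = 77 - 16 = 61


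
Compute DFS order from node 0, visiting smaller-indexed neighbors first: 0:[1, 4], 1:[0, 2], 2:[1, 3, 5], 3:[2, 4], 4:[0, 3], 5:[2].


DFS stack-based: start with [0]
Visit order: [0, 1, 2, 3, 4, 5]


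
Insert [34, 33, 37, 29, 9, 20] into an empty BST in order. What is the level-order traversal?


Root = 34; build tree by BST insertion.
Level-Order traversal: [34, 33, 37, 29, 9, 20]


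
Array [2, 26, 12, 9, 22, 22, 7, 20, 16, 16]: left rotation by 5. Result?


Left rotate by 5: [22, 7, 20, 16, 16, 2, 26, 12, 9, 22]


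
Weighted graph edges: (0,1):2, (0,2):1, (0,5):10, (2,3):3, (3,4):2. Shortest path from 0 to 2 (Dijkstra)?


Dijkstra from 0:
Distances: {0: 0, 1: 2, 2: 1, 3: 4, 4: 6, 5: 10}
Shortest distance to 2 = 1, path = [0, 2]


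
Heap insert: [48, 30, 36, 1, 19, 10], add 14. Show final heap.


Append 14: [48, 30, 36, 1, 19, 10, 14]
Bubble up: no swaps needed
Result: [48, 30, 36, 1, 19, 10, 14]


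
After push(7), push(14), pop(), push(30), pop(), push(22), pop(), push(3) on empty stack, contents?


push(7) -> [7]
push(14) -> [7, 14]
pop() returns 14 -> [7]
push(30) -> [7, 30]
pop() returns 30 -> [7]
push(22) -> [7, 22]
pop() returns 22 -> [7]
push(3) -> [7, 3]
Final stack (bottom to top): [7, 3]


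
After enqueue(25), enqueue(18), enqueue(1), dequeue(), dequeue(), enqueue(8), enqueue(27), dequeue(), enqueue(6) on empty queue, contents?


enqueue(25) -> [25]
enqueue(18) -> [25, 18]
enqueue(1) -> [25, 18, 1]
dequeue() returns 25 -> [18, 1]
dequeue() returns 18 -> [1]
enqueue(8) -> [1, 8]
enqueue(27) -> [1, 8, 27]
dequeue() returns 1 -> [8, 27]
enqueue(6) -> [8, 27, 6]
Final queue (front to back): [8, 27, 6]


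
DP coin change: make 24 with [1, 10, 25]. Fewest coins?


dp[0]=0; dp[i]=1+min(dp[i-c] for c in coins)
...dp[19]=10, dp[20]=2, dp[21]=3, dp[22]=4, dp[23]=5, dp[24]=6
Minimum coins for 24 = 6


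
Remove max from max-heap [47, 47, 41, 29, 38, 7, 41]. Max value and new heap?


Max = 47
Replace root with last, heapify down
Resulting heap: [47, 41, 41, 29, 38, 7]


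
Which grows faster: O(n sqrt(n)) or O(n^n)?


n^1.5 grows slower than n^n
O(n sqrt(n)) is asymptotically smaller; O(n^n) grows faster


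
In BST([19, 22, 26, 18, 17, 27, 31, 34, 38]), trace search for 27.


BST root = 19
Search for 27: compare at each node
Path: [19, 22, 26, 27]


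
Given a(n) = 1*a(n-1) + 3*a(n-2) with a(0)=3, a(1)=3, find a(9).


Build bottom-up:
...a(7)=651, a(8)=1524, a(9)=1*1524+3*651=3477


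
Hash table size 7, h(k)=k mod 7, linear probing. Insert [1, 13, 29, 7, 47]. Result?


Insertions: 1->slot 1; 13->slot 6; 29->slot 2; 7->slot 0; 47->slot 5
Table: [7, 1, 29, None, None, 47, 13]


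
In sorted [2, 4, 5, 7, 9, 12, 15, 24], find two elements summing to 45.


Two pointers: lo=0, hi=7
No pair sums to 45


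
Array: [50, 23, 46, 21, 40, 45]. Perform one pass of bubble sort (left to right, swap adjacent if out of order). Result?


After one pass: [23, 46, 21, 40, 45, 50]


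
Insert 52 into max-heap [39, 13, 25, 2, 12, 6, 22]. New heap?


Append 52: [39, 13, 25, 2, 12, 6, 22, 52]
Bubble up: swap idx 7(52) with idx 3(2); swap idx 3(52) with idx 1(13); swap idx 1(52) with idx 0(39)
Result: [52, 39, 25, 13, 12, 6, 22, 2]


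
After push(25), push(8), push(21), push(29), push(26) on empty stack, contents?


push(25) -> [25]
push(8) -> [25, 8]
push(21) -> [25, 8, 21]
push(29) -> [25, 8, 21, 29]
push(26) -> [25, 8, 21, 29, 26]
Final stack (bottom to top): [25, 8, 21, 29, 26]


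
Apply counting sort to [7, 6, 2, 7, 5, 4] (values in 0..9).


Count array: [0, 0, 1, 0, 1, 1, 1, 2, 0, 0]
Reconstruct: [2, 4, 5, 6, 7, 7]


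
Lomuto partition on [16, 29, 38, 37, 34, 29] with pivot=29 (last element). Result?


Elements <= 29 go left of pivot.
Result: [16, 29, 29, 37, 34, 38], pivot at index 2


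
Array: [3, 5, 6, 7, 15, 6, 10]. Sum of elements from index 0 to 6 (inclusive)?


Prefix sums: [0, 3, 8, 14, 21, 36, 42, 52]
Sum[0..6] = prefix[7] - prefix[0] = 52 - 0 = 52


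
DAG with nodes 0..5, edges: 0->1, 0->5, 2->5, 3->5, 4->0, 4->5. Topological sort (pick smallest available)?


Kahn's algorithm, process smallest node first
Order: [2, 3, 4, 0, 1, 5]


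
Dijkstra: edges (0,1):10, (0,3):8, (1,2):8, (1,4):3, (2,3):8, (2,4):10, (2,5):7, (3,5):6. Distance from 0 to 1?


Dijkstra from 0:
Distances: {0: 0, 1: 10, 2: 16, 3: 8, 4: 13, 5: 14}
Shortest distance to 1 = 10, path = [0, 1]


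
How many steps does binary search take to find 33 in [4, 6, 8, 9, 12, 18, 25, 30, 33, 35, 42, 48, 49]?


Search for 33:
[0,12] mid=6 arr[6]=25
[7,12] mid=9 arr[9]=35
[7,8] mid=7 arr[7]=30
[8,8] mid=8 arr[8]=33
Total: 4 comparisons


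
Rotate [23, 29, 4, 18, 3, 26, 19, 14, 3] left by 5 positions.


Left rotate by 5: [26, 19, 14, 3, 23, 29, 4, 18, 3]


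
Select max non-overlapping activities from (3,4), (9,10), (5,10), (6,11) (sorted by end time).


Greedy: pick earliest-ending, then skip overlaps.
Selected (2 activities): [(3, 4), (9, 10)]


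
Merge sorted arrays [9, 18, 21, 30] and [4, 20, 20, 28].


Compare heads, take smaller each step.
Merged: [4, 9, 18, 20, 20, 21, 28, 30]


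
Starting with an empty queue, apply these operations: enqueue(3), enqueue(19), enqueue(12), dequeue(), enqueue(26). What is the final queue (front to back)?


enqueue(3) -> [3]
enqueue(19) -> [3, 19]
enqueue(12) -> [3, 19, 12]
dequeue() returns 3 -> [19, 12]
enqueue(26) -> [19, 12, 26]
Final queue (front to back): [19, 12, 26]


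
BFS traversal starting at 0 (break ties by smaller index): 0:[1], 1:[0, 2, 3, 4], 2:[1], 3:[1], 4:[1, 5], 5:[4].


BFS queue: start with [0]
Visit order: [0, 1, 2, 3, 4, 5]


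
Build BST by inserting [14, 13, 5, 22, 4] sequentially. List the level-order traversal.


Root = 14; build tree by BST insertion.
Level-Order traversal: [14, 13, 22, 5, 4]


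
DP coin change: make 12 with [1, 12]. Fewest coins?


dp[0]=0; dp[i]=1+min(dp[i-c] for c in coins)
...dp[7]=7, dp[8]=8, dp[9]=9, dp[10]=10, dp[11]=11, dp[12]=1
Minimum coins for 12 = 1


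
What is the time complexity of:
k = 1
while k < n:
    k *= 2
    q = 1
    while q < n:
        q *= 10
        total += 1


Per nesting level: O(log n) * O(log n) = O((log n)^2)
Complexity: O((log n)^2)


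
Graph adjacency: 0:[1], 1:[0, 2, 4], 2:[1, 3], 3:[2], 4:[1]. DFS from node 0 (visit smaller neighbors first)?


DFS stack-based: start with [0]
Visit order: [0, 1, 2, 3, 4]


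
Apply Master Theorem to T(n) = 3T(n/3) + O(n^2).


a=3, b=3, c=2. log_3(3)=1 < c=2. Case 3: O(n^c) = O(n^2)
Complexity: O(n^2)


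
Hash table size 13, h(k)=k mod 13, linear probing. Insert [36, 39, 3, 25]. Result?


Insertions: 36->slot 10; 39->slot 0; 3->slot 3; 25->slot 12
Table: [39, None, None, 3, None, None, None, None, None, None, 36, None, 25]


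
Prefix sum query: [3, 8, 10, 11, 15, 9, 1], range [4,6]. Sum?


Prefix sums: [0, 3, 11, 21, 32, 47, 56, 57]
Sum[4..6] = prefix[7] - prefix[4] = 57 - 32 = 25


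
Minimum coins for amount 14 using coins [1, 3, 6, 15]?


dp[0]=0; dp[i]=1+min(dp[i-c] for c in coins)
...dp[9]=2, dp[10]=3, dp[11]=4, dp[12]=2, dp[13]=3, dp[14]=4
Minimum coins for 14 = 4


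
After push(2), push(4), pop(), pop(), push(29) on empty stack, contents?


push(2) -> [2]
push(4) -> [2, 4]
pop() returns 4 -> [2]
pop() returns 2 -> []
push(29) -> [29]
Final stack (bottom to top): [29]


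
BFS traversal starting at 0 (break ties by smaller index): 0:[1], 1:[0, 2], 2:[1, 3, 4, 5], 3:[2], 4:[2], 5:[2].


BFS queue: start with [0]
Visit order: [0, 1, 2, 3, 4, 5]


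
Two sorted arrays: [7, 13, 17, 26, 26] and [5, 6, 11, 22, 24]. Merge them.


Compare heads, take smaller each step.
Merged: [5, 6, 7, 11, 13, 17, 22, 24, 26, 26]


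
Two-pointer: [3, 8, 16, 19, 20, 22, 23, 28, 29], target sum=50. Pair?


Two pointers: lo=0, hi=8
Found pair: (22, 28) summing to 50


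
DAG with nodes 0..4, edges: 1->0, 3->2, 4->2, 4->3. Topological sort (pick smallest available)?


Kahn's algorithm, process smallest node first
Order: [1, 0, 4, 3, 2]


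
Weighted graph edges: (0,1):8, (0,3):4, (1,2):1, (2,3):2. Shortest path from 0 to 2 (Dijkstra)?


Dijkstra from 0:
Distances: {0: 0, 1: 7, 2: 6, 3: 4}
Shortest distance to 2 = 6, path = [0, 3, 2]


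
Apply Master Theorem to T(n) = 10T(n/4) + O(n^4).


a=10, b=4, c=4. log_4(10)=1.661 < c=4. Case 3: O(n^c) = O(n^4)
Complexity: O(n^4)


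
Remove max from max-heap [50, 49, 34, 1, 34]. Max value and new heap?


Max = 50
Replace root with last, heapify down
Resulting heap: [49, 34, 34, 1]


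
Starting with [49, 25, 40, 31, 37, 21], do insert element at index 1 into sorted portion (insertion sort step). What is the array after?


After one pass: [25, 49, 40, 31, 37, 21]


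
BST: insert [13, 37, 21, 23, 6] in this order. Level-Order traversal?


Root = 13; build tree by BST insertion.
Level-Order traversal: [13, 6, 37, 21, 23]


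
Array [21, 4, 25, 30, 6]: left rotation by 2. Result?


Left rotate by 2: [25, 30, 6, 21, 4]


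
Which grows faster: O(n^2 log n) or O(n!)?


n^2 log n grows slower than factorial
O(n^2 log n) is asymptotically smaller; O(n!) grows faster


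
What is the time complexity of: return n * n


Analysis: constant-time operation, no loop
Complexity: O(1)


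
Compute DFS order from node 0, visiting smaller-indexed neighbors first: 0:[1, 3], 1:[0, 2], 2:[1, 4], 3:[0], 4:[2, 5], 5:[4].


DFS stack-based: start with [0]
Visit order: [0, 1, 2, 4, 5, 3]


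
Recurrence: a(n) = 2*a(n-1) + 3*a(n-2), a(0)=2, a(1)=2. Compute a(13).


Build bottom-up:
...a(11)=177146, a(12)=531442, a(13)=2*531442+3*177146=1594322


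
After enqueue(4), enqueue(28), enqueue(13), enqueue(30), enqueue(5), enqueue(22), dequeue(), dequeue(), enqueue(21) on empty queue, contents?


enqueue(4) -> [4]
enqueue(28) -> [4, 28]
enqueue(13) -> [4, 28, 13]
enqueue(30) -> [4, 28, 13, 30]
enqueue(5) -> [4, 28, 13, 30, 5]
enqueue(22) -> [4, 28, 13, 30, 5, 22]
dequeue() returns 4 -> [28, 13, 30, 5, 22]
dequeue() returns 28 -> [13, 30, 5, 22]
enqueue(21) -> [13, 30, 5, 22, 21]
Final queue (front to back): [13, 30, 5, 22, 21]


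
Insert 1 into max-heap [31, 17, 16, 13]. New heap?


Append 1: [31, 17, 16, 13, 1]
Bubble up: no swaps needed
Result: [31, 17, 16, 13, 1]


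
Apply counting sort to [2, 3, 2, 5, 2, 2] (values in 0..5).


Count array: [0, 0, 4, 1, 0, 1]
Reconstruct: [2, 2, 2, 2, 3, 5]


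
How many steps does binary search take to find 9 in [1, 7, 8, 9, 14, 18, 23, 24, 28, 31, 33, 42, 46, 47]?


Search for 9:
[0,13] mid=6 arr[6]=23
[0,5] mid=2 arr[2]=8
[3,5] mid=4 arr[4]=14
[3,3] mid=3 arr[3]=9
Total: 4 comparisons


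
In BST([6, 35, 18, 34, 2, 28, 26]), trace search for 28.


BST root = 6
Search for 28: compare at each node
Path: [6, 35, 18, 34, 28]


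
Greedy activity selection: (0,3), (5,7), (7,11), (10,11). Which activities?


Greedy: pick earliest-ending, then skip overlaps.
Selected (3 activities): [(0, 3), (5, 7), (7, 11)]


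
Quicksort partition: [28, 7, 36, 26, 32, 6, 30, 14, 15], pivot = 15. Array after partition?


Elements <= 15 go left of pivot.
Result: [7, 6, 14, 15, 32, 28, 30, 36, 26], pivot at index 3


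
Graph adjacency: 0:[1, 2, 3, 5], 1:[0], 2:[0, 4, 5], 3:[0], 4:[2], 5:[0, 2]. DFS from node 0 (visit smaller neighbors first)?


DFS stack-based: start with [0]
Visit order: [0, 1, 2, 4, 5, 3]


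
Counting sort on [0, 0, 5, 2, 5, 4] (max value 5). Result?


Count array: [2, 0, 1, 0, 1, 2]
Reconstruct: [0, 0, 2, 4, 5, 5]


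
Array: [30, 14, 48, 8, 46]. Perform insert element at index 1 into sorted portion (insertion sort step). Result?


After one pass: [14, 30, 48, 8, 46]


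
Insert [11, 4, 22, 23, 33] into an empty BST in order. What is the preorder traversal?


Root = 11; build tree by BST insertion.
Preorder traversal: [11, 4, 22, 23, 33]


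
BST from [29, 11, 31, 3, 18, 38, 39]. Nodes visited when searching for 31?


BST root = 29
Search for 31: compare at each node
Path: [29, 31]


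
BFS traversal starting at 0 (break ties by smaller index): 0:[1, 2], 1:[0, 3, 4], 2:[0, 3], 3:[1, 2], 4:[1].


BFS queue: start with [0]
Visit order: [0, 1, 2, 3, 4]


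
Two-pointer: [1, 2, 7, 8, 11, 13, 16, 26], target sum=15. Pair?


Two pointers: lo=0, hi=7
Found pair: (2, 13) summing to 15


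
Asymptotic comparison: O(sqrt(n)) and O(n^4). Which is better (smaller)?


sublinear grows slower than quartic
O(sqrt(n)) is asymptotically smaller; O(n^4) grows faster


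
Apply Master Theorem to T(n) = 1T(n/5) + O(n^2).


a=1, b=5, c=2. log_5(1)=0 < c=2. Case 3: O(n^c) = O(n^2)
Complexity: O(n^2)


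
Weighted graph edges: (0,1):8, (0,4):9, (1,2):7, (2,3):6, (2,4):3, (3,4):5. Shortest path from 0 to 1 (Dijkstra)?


Dijkstra from 0:
Distances: {0: 0, 1: 8, 2: 12, 3: 14, 4: 9}
Shortest distance to 1 = 8, path = [0, 1]


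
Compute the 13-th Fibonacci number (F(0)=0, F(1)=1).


F(n)=F(n-1)+F(n-2)
...F(11)=89, F(12)=144, F(13)=233


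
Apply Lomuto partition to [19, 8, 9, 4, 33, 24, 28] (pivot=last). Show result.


Elements <= 28 go left of pivot.
Result: [19, 8, 9, 4, 24, 28, 33], pivot at index 5


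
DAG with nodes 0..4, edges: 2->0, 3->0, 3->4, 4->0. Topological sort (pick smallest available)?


Kahn's algorithm, process smallest node first
Order: [1, 2, 3, 4, 0]


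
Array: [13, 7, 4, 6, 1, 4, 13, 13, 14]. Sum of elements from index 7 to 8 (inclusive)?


Prefix sums: [0, 13, 20, 24, 30, 31, 35, 48, 61, 75]
Sum[7..8] = prefix[9] - prefix[7] = 75 - 48 = 27


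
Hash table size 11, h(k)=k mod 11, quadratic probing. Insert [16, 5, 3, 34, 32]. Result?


Insertions: 16->slot 5; 5->slot 6; 3->slot 3; 34->slot 1; 32->slot 10
Table: [None, 34, None, 3, None, 16, 5, None, None, None, 32]


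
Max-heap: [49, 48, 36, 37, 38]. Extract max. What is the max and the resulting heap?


Max = 49
Replace root with last, heapify down
Resulting heap: [48, 38, 36, 37]


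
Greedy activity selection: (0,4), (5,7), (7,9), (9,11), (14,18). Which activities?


Greedy: pick earliest-ending, then skip overlaps.
Selected (5 activities): [(0, 4), (5, 7), (7, 9), (9, 11), (14, 18)]


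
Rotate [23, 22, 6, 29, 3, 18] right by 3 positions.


Right rotate by 3: [29, 3, 18, 23, 22, 6]


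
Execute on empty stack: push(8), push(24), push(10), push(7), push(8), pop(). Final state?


push(8) -> [8]
push(24) -> [8, 24]
push(10) -> [8, 24, 10]
push(7) -> [8, 24, 10, 7]
push(8) -> [8, 24, 10, 7, 8]
pop() returns 8 -> [8, 24, 10, 7]
Final stack (bottom to top): [8, 24, 10, 7]


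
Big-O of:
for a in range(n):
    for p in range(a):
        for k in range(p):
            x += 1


Per nesting level: O(n) * O(n) [triangular over a] * O(n) [triangular over p] = O(n^3)
Complexity: O(n^3)


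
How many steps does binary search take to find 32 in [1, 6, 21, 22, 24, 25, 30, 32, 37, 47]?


Search for 32:
[0,9] mid=4 arr[4]=24
[5,9] mid=7 arr[7]=32
Total: 2 comparisons


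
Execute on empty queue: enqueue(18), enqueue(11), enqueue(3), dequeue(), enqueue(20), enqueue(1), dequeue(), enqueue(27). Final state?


enqueue(18) -> [18]
enqueue(11) -> [18, 11]
enqueue(3) -> [18, 11, 3]
dequeue() returns 18 -> [11, 3]
enqueue(20) -> [11, 3, 20]
enqueue(1) -> [11, 3, 20, 1]
dequeue() returns 11 -> [3, 20, 1]
enqueue(27) -> [3, 20, 1, 27]
Final queue (front to back): [3, 20, 1, 27]


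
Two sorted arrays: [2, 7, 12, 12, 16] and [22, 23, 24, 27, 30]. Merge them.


Compare heads, take smaller each step.
Merged: [2, 7, 12, 12, 16, 22, 23, 24, 27, 30]


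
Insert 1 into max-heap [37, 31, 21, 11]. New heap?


Append 1: [37, 31, 21, 11, 1]
Bubble up: no swaps needed
Result: [37, 31, 21, 11, 1]


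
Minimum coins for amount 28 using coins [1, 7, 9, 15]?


dp[0]=0; dp[i]=1+min(dp[i-c] for c in coins)
...dp[23]=3, dp[24]=2, dp[25]=3, dp[26]=4, dp[27]=3, dp[28]=4
Minimum coins for 28 = 4


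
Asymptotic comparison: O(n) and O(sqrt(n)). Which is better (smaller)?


sublinear grows slower than linear
O(sqrt(n)) is asymptotically smaller; O(n) grows faster


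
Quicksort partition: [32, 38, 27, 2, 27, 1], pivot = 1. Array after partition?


Elements <= 1 go left of pivot.
Result: [1, 38, 27, 2, 27, 32], pivot at index 0


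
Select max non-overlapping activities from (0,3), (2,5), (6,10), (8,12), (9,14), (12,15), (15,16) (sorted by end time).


Greedy: pick earliest-ending, then skip overlaps.
Selected (4 activities): [(0, 3), (6, 10), (12, 15), (15, 16)]


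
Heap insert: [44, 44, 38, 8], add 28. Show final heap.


Append 28: [44, 44, 38, 8, 28]
Bubble up: no swaps needed
Result: [44, 44, 38, 8, 28]


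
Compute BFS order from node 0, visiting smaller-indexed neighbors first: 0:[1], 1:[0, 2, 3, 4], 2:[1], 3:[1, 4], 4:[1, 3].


BFS queue: start with [0]
Visit order: [0, 1, 2, 3, 4]


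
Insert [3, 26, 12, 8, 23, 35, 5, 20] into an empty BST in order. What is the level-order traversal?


Root = 3; build tree by BST insertion.
Level-Order traversal: [3, 26, 12, 35, 8, 23, 5, 20]


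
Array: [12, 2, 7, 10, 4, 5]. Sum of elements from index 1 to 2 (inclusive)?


Prefix sums: [0, 12, 14, 21, 31, 35, 40]
Sum[1..2] = prefix[3] - prefix[1] = 21 - 12 = 9


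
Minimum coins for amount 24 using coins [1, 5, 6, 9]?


dp[0]=0; dp[i]=1+min(dp[i-c] for c in coins)
...dp[19]=3, dp[20]=3, dp[21]=3, dp[22]=4, dp[23]=3, dp[24]=3
Minimum coins for 24 = 3


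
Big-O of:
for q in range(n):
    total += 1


Per nesting level: O(n) = O(n)
Complexity: O(n)


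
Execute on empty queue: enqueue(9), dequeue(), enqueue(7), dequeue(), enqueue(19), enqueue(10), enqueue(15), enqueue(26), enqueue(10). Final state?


enqueue(9) -> [9]
dequeue() returns 9 -> []
enqueue(7) -> [7]
dequeue() returns 7 -> []
enqueue(19) -> [19]
enqueue(10) -> [19, 10]
enqueue(15) -> [19, 10, 15]
enqueue(26) -> [19, 10, 15, 26]
enqueue(10) -> [19, 10, 15, 26, 10]
Final queue (front to back): [19, 10, 15, 26, 10]


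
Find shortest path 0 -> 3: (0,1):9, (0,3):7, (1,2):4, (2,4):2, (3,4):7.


Dijkstra from 0:
Distances: {0: 0, 1: 9, 2: 13, 3: 7, 4: 14}
Shortest distance to 3 = 7, path = [0, 3]


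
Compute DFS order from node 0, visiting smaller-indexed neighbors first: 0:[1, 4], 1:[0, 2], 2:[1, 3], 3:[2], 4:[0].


DFS stack-based: start with [0]
Visit order: [0, 1, 2, 3, 4]


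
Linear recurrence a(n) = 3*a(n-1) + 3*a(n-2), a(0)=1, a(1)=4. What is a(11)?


Build bottom-up:
...a(9)=169209, a(10)=641520, a(11)=3*641520+3*169209=2432187


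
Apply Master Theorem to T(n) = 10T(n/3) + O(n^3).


a=10, b=3, c=3. log_3(10)=2.096 < c=3. Case 3: O(n^c) = O(n^3)
Complexity: O(n^3)


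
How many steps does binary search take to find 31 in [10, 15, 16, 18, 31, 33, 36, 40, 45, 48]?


Search for 31:
[0,9] mid=4 arr[4]=31
Total: 1 comparisons


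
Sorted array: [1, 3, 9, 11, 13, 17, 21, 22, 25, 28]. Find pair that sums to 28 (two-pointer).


Two pointers: lo=0, hi=9
Found pair: (3, 25) summing to 28


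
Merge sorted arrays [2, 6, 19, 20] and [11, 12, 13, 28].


Compare heads, take smaller each step.
Merged: [2, 6, 11, 12, 13, 19, 20, 28]


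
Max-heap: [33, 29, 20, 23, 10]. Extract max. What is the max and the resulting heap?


Max = 33
Replace root with last, heapify down
Resulting heap: [29, 23, 20, 10]


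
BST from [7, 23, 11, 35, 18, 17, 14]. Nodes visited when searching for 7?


BST root = 7
Search for 7: compare at each node
Path: [7]


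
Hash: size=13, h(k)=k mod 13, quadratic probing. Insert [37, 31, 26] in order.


Insertions: 37->slot 11; 31->slot 5; 26->slot 0
Table: [26, None, None, None, None, 31, None, None, None, None, None, 37, None]


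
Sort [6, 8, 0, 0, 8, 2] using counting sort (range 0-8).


Count array: [2, 0, 1, 0, 0, 0, 1, 0, 2]
Reconstruct: [0, 0, 2, 6, 8, 8]


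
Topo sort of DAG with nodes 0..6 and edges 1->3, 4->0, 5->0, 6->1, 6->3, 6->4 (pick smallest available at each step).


Kahn's algorithm, process smallest node first
Order: [2, 5, 6, 1, 3, 4, 0]


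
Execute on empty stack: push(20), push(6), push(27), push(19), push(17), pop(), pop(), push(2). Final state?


push(20) -> [20]
push(6) -> [20, 6]
push(27) -> [20, 6, 27]
push(19) -> [20, 6, 27, 19]
push(17) -> [20, 6, 27, 19, 17]
pop() returns 17 -> [20, 6, 27, 19]
pop() returns 19 -> [20, 6, 27]
push(2) -> [20, 6, 27, 2]
Final stack (bottom to top): [20, 6, 27, 2]


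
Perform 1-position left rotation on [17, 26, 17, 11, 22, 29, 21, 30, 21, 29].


Left rotate by 1: [26, 17, 11, 22, 29, 21, 30, 21, 29, 17]


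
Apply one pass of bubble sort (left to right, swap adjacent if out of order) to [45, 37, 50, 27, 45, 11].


After one pass: [37, 45, 27, 45, 11, 50]


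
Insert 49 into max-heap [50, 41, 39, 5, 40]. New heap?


Append 49: [50, 41, 39, 5, 40, 49]
Bubble up: swap idx 5(49) with idx 2(39)
Result: [50, 41, 49, 5, 40, 39]


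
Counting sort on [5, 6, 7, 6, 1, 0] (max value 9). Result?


Count array: [1, 1, 0, 0, 0, 1, 2, 1, 0, 0]
Reconstruct: [0, 1, 5, 6, 6, 7]


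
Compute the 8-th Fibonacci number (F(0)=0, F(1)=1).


F(n)=F(n-1)+F(n-2)
...F(6)=8, F(7)=13, F(8)=21


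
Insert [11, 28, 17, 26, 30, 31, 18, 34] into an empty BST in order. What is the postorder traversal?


Root = 11; build tree by BST insertion.
Postorder traversal: [18, 26, 17, 34, 31, 30, 28, 11]


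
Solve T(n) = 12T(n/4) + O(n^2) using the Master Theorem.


a=12, b=4, c=2. log_4(12)=1.792 < c=2. Case 3: O(n^c) = O(n^2)
Complexity: O(n^2)


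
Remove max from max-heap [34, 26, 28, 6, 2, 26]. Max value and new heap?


Max = 34
Replace root with last, heapify down
Resulting heap: [28, 26, 26, 6, 2]


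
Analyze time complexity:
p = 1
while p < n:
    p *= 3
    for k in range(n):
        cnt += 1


Per nesting level: O(log n) * O(n) = O(n log n)
Complexity: O(n log n)


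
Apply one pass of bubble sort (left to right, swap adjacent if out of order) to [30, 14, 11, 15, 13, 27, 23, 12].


After one pass: [14, 11, 15, 13, 27, 23, 12, 30]


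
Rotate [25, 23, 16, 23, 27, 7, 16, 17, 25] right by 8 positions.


Right rotate by 8: [23, 16, 23, 27, 7, 16, 17, 25, 25]


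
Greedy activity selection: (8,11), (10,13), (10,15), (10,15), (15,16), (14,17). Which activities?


Greedy: pick earliest-ending, then skip overlaps.
Selected (2 activities): [(8, 11), (15, 16)]


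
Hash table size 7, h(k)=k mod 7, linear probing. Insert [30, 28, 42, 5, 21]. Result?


Insertions: 30->slot 2; 28->slot 0; 42->slot 1; 5->slot 5; 21->slot 3
Table: [28, 42, 30, 21, None, 5, None]


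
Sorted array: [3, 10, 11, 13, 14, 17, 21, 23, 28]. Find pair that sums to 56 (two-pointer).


Two pointers: lo=0, hi=8
No pair sums to 56


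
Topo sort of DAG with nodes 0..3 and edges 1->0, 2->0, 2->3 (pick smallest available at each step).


Kahn's algorithm, process smallest node first
Order: [1, 2, 0, 3]


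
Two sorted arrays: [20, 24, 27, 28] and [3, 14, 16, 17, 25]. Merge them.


Compare heads, take smaller each step.
Merged: [3, 14, 16, 17, 20, 24, 25, 27, 28]


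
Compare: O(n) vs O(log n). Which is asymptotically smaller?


logarithmic grows slower than linear
O(log n) is asymptotically smaller; O(n) grows faster


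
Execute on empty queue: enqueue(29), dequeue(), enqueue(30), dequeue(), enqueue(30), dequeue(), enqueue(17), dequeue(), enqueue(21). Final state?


enqueue(29) -> [29]
dequeue() returns 29 -> []
enqueue(30) -> [30]
dequeue() returns 30 -> []
enqueue(30) -> [30]
dequeue() returns 30 -> []
enqueue(17) -> [17]
dequeue() returns 17 -> []
enqueue(21) -> [21]
Final queue (front to back): [21]


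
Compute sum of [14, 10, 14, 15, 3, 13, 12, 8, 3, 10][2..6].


Prefix sums: [0, 14, 24, 38, 53, 56, 69, 81, 89, 92, 102]
Sum[2..6] = prefix[7] - prefix[2] = 81 - 24 = 57


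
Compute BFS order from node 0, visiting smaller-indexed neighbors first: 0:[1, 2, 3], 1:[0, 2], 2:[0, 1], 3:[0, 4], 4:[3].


BFS queue: start with [0]
Visit order: [0, 1, 2, 3, 4]


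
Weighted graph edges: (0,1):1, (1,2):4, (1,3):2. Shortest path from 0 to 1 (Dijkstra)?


Dijkstra from 0:
Distances: {0: 0, 1: 1, 2: 5, 3: 3}
Shortest distance to 1 = 1, path = [0, 1]


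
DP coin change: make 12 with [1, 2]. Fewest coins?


dp[0]=0; dp[i]=1+min(dp[i-c] for c in coins)
...dp[7]=4, dp[8]=4, dp[9]=5, dp[10]=5, dp[11]=6, dp[12]=6
Minimum coins for 12 = 6


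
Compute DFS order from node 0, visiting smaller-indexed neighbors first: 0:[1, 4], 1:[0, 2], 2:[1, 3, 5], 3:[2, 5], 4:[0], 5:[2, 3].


DFS stack-based: start with [0]
Visit order: [0, 1, 2, 3, 5, 4]


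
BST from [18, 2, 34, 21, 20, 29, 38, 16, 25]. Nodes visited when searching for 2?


BST root = 18
Search for 2: compare at each node
Path: [18, 2]


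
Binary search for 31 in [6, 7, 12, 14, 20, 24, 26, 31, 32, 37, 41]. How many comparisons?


Search for 31:
[0,10] mid=5 arr[5]=24
[6,10] mid=8 arr[8]=32
[6,7] mid=6 arr[6]=26
[7,7] mid=7 arr[7]=31
Total: 4 comparisons


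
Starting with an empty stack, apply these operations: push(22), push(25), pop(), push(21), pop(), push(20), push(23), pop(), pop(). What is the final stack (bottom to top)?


push(22) -> [22]
push(25) -> [22, 25]
pop() returns 25 -> [22]
push(21) -> [22, 21]
pop() returns 21 -> [22]
push(20) -> [22, 20]
push(23) -> [22, 20, 23]
pop() returns 23 -> [22, 20]
pop() returns 20 -> [22]
Final stack (bottom to top): [22]


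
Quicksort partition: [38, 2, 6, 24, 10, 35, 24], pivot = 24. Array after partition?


Elements <= 24 go left of pivot.
Result: [2, 6, 24, 10, 24, 35, 38], pivot at index 4


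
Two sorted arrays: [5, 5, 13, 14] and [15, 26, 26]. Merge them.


Compare heads, take smaller each step.
Merged: [5, 5, 13, 14, 15, 26, 26]


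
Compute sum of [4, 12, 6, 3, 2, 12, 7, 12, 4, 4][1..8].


Prefix sums: [0, 4, 16, 22, 25, 27, 39, 46, 58, 62, 66]
Sum[1..8] = prefix[9] - prefix[1] = 62 - 4 = 58
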